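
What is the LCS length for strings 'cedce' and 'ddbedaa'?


DP table for LCS of 'cedce' and 'ddbedaa':
       d  d  b  e  d  a  a
    0  0  0  0  0  0  0  0
  c 0  0  0  0  0  0  0  0
  e 0  0  0  0  1  1  1  1
  d 0  1  1  1  1  2  2  2
  c 0  1  1  1  1  2  2  2
  e 0  1  1  1  2  2  2  2
LCS: 'ed'
LCS length = 2

2


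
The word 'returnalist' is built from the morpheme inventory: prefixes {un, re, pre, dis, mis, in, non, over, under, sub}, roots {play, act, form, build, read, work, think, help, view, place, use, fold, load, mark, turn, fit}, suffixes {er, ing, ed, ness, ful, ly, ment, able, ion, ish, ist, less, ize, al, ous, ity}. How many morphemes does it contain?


Segmenting 'returnalist' against the inventory:
  're' -> prefix (morpheme 1)
  'turn' -> root (morpheme 2)
  'al' -> suffix (morpheme 3)
  'ist' -> suffix (morpheme 4)
Total morphemes: 4

4


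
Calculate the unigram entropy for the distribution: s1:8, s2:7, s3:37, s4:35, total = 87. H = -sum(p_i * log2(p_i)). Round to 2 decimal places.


Computing entropy H = -sum(p_i * log2(p_i)):
  s1: p = 8/87 = 0.0920, -p*log2(p) = 0.3166
  s2: p = 7/87 = 0.0805, -p*log2(p) = 0.2925
  s3: p = 37/87 = 0.4253, -p*log2(p) = 0.5246
  s4: p = 35/87 = 0.4023, -p*log2(p) = 0.5285
H = sum of terms = 1.6622
Rounded to 2 decimals: 1.66

1.66


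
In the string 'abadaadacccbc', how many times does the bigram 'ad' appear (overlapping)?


Scanning 'abadaadacccbc' for bigram 'ad':
  Position 0: 'ab' -> no
  Position 1: 'ba' -> no
  Position 2: 'ad' -> MATCH
  Position 3: 'da' -> no
  Position 4: 'aa' -> no
  Position 5: 'ad' -> MATCH
  Position 6: 'da' -> no
  Position 7: 'ac' -> no
  Position 8: 'cc' -> no
  Position 9: 'cc' -> no
  Position 10: 'cb' -> no
  Position 11: 'bc' -> no
Total matches: 2

2


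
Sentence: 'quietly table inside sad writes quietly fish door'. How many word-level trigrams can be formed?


Word trigrams from [8] words:
  Trigram 1: (quietly table inside)
  Trigram 2: (table inside sad)
  Trigram 3: (inside sad writes)
  Trigram 4: (sad writes quietly)
  Trigram 5: (writes quietly fish)
  Trigram 6: (quietly fish door)
Total word trigrams: 8 - 2 = 6

6


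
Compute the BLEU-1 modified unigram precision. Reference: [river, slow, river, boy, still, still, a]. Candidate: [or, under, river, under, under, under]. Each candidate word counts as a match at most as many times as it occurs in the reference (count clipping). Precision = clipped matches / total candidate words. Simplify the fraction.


Reference word counts: {'a': 1, 'boy': 1, 'river': 2, 'slow': 1, 'still': 2}
Checking each candidate word (with clipping):
  'or' -> not in reference -> no match (matches: 0)
  'under' -> not in reference -> no match (matches: 0)
  'river' -> in reference (ref count 2, used 1/2) -> match (matches: 1)
  'under' -> not in reference -> no match (matches: 1)
  'under' -> not in reference -> no match (matches: 1)
  'under' -> not in reference -> no match (matches: 1)
Clipped matches: 1, Candidate length: 6
Precision = 1/6

1/6


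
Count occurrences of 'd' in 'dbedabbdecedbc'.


Scanning 'dbedabbdecedbc' for 'd':
  Position 0: 'd' -> MATCH (count: 1)
  Position 3: 'd' -> MATCH (count: 2)
  Position 7: 'd' -> MATCH (count: 3)
  Position 11: 'd' -> MATCH (count: 4)
Total occurrences of 'd': 4

4


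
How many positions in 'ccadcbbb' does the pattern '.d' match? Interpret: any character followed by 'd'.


Pattern: .d means any character followed by 'd'.
Scanning 'ccadcbbb' position-by-position:
  Pos 0: window 'cc' -> no
  Pos 1: window 'ca' -> no
  Pos 2: window 'ad' -> MATCH
  Pos 3: window 'dc' -> no
  Pos 4: window 'cb' -> no
  Pos 5: window 'bb' -> no
  Pos 6: window 'bb' -> no
  Pos 7: window 'b' -> no
Total matches: 1

1


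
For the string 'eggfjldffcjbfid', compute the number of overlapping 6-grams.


String 'eggfjldffcjbfid' has length L = 15.
Number of overlapping n-grams = L - n + 1
Substituting: 15 - 6 + 1 = 10

10


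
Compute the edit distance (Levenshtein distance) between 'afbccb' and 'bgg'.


Building DP table for s1='afbccb' (len 6) and s2='bgg' (len 3):
       b  g  g
    0  1  2  3
  a 1  1  2  3
  f 2  2  2  3
  b 3  2  3  3
  c 4  3  3  4
  c 5  4  4  4
  b 6  5  5  5
Edit distance = dp[6][3] = 5

5


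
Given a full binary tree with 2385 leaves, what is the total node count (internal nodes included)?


Leaf nodes (terminals): 2385
Internal nodes = n - 1 = 2385 - 1 = 2384
Total = leaves + internal = 2385 + 2384 = 4769

4769


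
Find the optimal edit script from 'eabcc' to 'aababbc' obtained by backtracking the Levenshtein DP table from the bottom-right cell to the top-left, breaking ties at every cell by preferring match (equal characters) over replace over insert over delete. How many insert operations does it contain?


Edit distance = 4. Backtracking from cell (5, 7) with preference match > replace > insert > delete,
then listing the resulting alignment 'eabcc' -> 'aababbc' left to right:
  Step 1: insert 'a' [insertion #1]
  Step 2: insert 'a' [insertion #2]
  Step 3: replace e->b
  Step 4: keep 'a'
  Step 5: keep 'b'
  Step 6: replace c->b
  Step 7: keep 'c'
Total insertions: 2

2


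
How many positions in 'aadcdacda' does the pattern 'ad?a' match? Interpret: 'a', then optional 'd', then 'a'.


Pattern: ad?a means 'a', then optional 'd', then 'a'.
Scanning 'aadcdacda' position-by-position:
  Pos 0: window 'aad' -> MATCH
  Pos 1: window 'adc' -> no
  Pos 2: window 'dcd' -> no
  Pos 3: window 'cda' -> no
  Pos 4: window 'dac' -> no
  Pos 5: window 'acd' -> no
  Pos 6: window 'cda' -> no
  Pos 7: window 'da' -> no
  Pos 8: window 'a' -> no
Total matches: 1

1


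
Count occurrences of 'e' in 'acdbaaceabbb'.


Scanning 'acdbaaceabbb' for 'e':
  Position 7: 'e' -> MATCH (count: 1)
Total occurrences of 'e': 1

1


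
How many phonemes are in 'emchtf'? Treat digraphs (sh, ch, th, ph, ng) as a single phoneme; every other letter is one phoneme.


Parsing 'emchtf' greedily, digraphs first:
  'e' -> vowel phoneme (phonemes so far: 1)
  'm' -> consonant phoneme (phonemes so far: 2)
  'ch' -> digraph (1 consonant phoneme) (phonemes so far: 3)
  't' -> consonant phoneme (phonemes so far: 4)
  'f' -> consonant phoneme (phonemes so far: 5)
Total phonemes: 5

5


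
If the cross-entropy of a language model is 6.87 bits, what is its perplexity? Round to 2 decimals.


Perplexity formula: PP = 2^H
H = 6.87
PP = 2^6.87
Decompose: 2^6.87 = 2^6 * 2^0.87
2^6 = 64, 2^0.87 ~ 1.8276629
PP ~ 64 * 1.8276629 = 116.9704256
Rounded to 2 decimals: 116.97

116.97


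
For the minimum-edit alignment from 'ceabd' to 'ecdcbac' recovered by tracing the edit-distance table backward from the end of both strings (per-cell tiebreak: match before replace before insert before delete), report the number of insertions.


Edit distance = 5. Backtracking from cell (5, 7) with preference match > replace > insert > delete,
then listing the resulting alignment 'ceabd' -> 'ecdcbac' left to right:
  Step 1: insert 'e' [insertion #1]
  Step 2: keep 'c'
  Step 3: replace e->d
  Step 4: replace a->c
  Step 5: keep 'b'
  Step 6: insert 'a' [insertion #2]
  Step 7: replace d->c
Total insertions: 2

2


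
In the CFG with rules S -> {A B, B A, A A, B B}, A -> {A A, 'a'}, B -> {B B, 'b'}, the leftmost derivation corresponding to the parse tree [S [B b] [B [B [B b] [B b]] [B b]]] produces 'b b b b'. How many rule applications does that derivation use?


Every bracketed nonterminal node [X ...] in the tree is produced by exactly one rule application.
Reading the tree off as a leftmost derivation:
  Step 1: S  =>  B B   (applied S -> B B)
  Step 2: B B  =>  b B   (applied B -> b)
  Step 3: b B  =>  b B B   (applied B -> B B)
  Step 4: b B B  =>  b B B B   (applied B -> B B)
  Step 5: b B B B  =>  b b B B   (applied B -> b)
  Step 6: b b B B  =>  b b b B   (applied B -> b)
  Step 7: b b b B  =>  b b b b   (applied B -> b)
Final yield: b b b b
Total rewrite steps: 7

7


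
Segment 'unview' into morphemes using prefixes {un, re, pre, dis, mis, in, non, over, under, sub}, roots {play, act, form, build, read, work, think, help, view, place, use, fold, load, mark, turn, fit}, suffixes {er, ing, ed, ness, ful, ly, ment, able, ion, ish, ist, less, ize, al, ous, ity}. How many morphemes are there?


Segmenting 'unview' against the inventory:
  'un' -> prefix (morpheme 1)
  'view' -> root (morpheme 2)
Total morphemes: 2

2


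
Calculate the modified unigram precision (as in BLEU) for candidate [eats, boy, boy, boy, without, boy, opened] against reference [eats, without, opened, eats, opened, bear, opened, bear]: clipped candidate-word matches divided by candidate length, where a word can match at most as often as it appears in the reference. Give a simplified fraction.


Reference word counts: {'bear': 2, 'eats': 2, 'opened': 3, 'without': 1}
Checking each candidate word (with clipping):
  'eats' -> in reference (ref count 2, used 1/2) -> match (matches: 1)
  'boy' -> not in reference -> no match (matches: 1)
  'boy' -> not in reference -> no match (matches: 1)
  'boy' -> not in reference -> no match (matches: 1)
  'without' -> in reference (ref count 1, used 1/1) -> match (matches: 2)
  'boy' -> not in reference -> no match (matches: 2)
  'opened' -> in reference (ref count 3, used 1/3) -> match (matches: 3)
Clipped matches: 3, Candidate length: 7
Precision = 3/7

3/7


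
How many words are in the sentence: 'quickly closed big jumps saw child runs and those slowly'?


Counting words by splitting on spaces:
  Word 1: 'quickly'
  Word 2: 'closed'
  Word 3: 'big'
  Word 4: 'jumps'
  Word 5: 'saw'
  Word 6: 'child'
  Word 7: 'runs'
  Word 8: 'and'
  Word 9: 'those'
  Word 10: 'slowly'
Total words: 10

10


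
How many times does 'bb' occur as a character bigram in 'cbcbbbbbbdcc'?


Scanning 'cbcbbbbbbdcc' for bigram 'bb':
  Position 0: 'cb' -> no
  Position 1: 'bc' -> no
  Position 2: 'cb' -> no
  Position 3: 'bb' -> MATCH
  Position 4: 'bb' -> MATCH
  Position 5: 'bb' -> MATCH
  Position 6: 'bb' -> MATCH
  Position 7: 'bb' -> MATCH
  Position 8: 'bd' -> no
  Position 9: 'dc' -> no
  Position 10: 'cc' -> no
Total matches: 5

5


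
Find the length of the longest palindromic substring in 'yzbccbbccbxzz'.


Scanning 'yzbccbbccbxzz' for palindromic substrings.
Substring at positions 2-9: 'bccbbccb'.
Check: reverse('bccbbccb') = 'bccbbccb' -> palindrome confirmed.
Neighbouring characters ('z' / 'x') break symmetry, so it cannot extend further.
No longer palindromic substring exists; longest length = 8

8


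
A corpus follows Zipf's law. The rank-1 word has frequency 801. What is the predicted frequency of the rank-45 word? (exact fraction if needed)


Zipf's law: freq(rank) = f1 / rank
f1 = 801, rank = 45
freq = 801 / 45
GCD(801, 45) = 9
Simplified: 89/5

89/5


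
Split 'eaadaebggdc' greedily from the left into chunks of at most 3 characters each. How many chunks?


'eaadaebggdc' has 11 characters.
Chunking with max size 3:
  Chunk 1: 'eaa' (positions 0-2)
  Chunk 2: 'dae' (positions 3-5)
  Chunk 3: 'bgg' (positions 6-8)
  Chunk 4: 'dc' (positions 9-10)
Total chunks: ceil(11 / 3) = 4

4


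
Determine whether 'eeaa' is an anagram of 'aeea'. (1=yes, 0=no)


Sort characters of 'eeaa': 'aaee'
Sort characters of 'aeea': 'aaee'
Sorted forms match -> they ARE anagrams
Result: 1

1


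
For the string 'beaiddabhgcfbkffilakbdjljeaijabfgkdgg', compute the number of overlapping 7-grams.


String 'beaiddabhgcfbkffilakbdjljeaijabfgkdgg' has length L = 37.
Number of overlapping n-grams = L - n + 1
Substituting: 37 - 7 + 1 = 31

31


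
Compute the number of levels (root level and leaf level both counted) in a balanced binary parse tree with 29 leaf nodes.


In a balanced binary tree with n leaves the deepest leaf is ceil(log2(n)) edges below the root,
so counting node levels inclusive of root and leaves gives ceil(log2(n)) + 1 levels.
log2(29) = 4.8580
ceil(4.8580) = 5
levels = 5 + 1 = 6

6


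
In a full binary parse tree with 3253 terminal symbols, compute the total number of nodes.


Leaf nodes (terminals): 3253
Internal nodes = n - 1 = 3253 - 1 = 3252
Total = leaves + internal = 3253 + 3252 = 6505

6505


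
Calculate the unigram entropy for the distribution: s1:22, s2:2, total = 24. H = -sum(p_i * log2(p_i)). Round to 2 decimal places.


Computing entropy H = -sum(p_i * log2(p_i)):
  s1: p = 22/24 = 0.9167, -p*log2(p) = 0.1151
  s2: p = 2/24 = 0.0833, -p*log2(p) = 0.2987
H = sum of terms = 0.4138
Rounded to 2 decimals: 0.41

0.41


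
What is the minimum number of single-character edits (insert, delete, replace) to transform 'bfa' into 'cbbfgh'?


Building DP table for s1='bfa' (len 3) and s2='cbbfgh' (len 6):
       c  b  b  f  g  h
    0  1  2  3  4  5  6
  b 1  1  1  2  3  4  5
  f 2  2  2  2  2  3  4
  a 3  3  3  3  3  3  4
Edit distance = dp[3][6] = 4

4


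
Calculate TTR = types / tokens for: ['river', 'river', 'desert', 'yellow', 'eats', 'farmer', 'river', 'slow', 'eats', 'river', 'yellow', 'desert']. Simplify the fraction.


Tokens: 12
Unique types: ('desert', 'eats', 'farmer', 'river', 'slow', 'yellow') = 6
TTR = 6/12
Simplify: divide both by 6 -> 1/2
TTR = 1/2

1/2


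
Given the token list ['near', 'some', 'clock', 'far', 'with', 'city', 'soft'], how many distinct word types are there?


Listing all tokens and tracking unique types:
  Token 1: 'near' -> NEW (unique so far: 1)
  Token 2: 'some' -> NEW (unique so far: 2)
  Token 3: 'clock' -> NEW (unique so far: 3)
  Token 4: 'far' -> NEW (unique so far: 4)
  Token 5: 'with' -> NEW (unique so far: 5)
  Token 6: 'city' -> NEW (unique so far: 6)
  Token 7: 'soft' -> NEW (unique so far: 7)
Unique types: ('city', 'clock', 'far', 'near', 'soft', 'some', 'with')
Vocabulary size: 7

7


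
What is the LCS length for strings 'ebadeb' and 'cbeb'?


DP table for LCS of 'ebadeb' and 'cbeb':
       c  b  e  b
    0  0  0  0  0
  e 0  0  0  1  1
  b 0  0  1  1  2
  a 0  0  1  1  2
  d 0  0  1  1  2
  e 0  0  1  2  2
  b 0  0  1  2  3
LCS: 'beb'
LCS length = 3

3


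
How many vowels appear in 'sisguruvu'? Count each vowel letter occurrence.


Scanning each character of 'sisguruvu':
  Position 1: 's' -> consonant (running count: 0)
  Position 2: 'i' -> vowel (running count: 1)
  Position 3: 's' -> consonant (running count: 1)
  Position 4: 'g' -> consonant (running count: 1)
  Position 5: 'u' -> vowel (running count: 2)
  Position 6: 'r' -> consonant (running count: 2)
  Position 7: 'u' -> vowel (running count: 3)
  Position 8: 'v' -> consonant (running count: 3)
  Position 9: 'u' -> vowel (running count: 4)
Total vowels: 4

4


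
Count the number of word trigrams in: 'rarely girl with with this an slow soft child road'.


Word trigrams from [10] words:
  Trigram 1: (rarely girl with)
  Trigram 2: (girl with with)
  Trigram 3: (with with this)
  Trigram 4: (with this an)
  Trigram 5: (this an slow)
  Trigram 6: (an slow soft)
  Trigram 7: (slow soft child)
  Trigram 8: (soft child road)
Total word trigrams: 10 - 2 = 8

8


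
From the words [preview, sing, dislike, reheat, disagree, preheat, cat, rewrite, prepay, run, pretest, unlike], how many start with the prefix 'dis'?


Checking each word for prefix 'dis':
  'preview' -> no (count: 0)
  'sing' -> no (count: 0)
  'dislike' -> YES, starts with 'dis' (count: 1)
  'reheat' -> no (count: 1)
  'disagree' -> YES, starts with 'dis' (count: 2)
  'preheat' -> no (count: 2)
  'cat' -> no (count: 2)
  'rewrite' -> no (count: 2)
  'prepay' -> no (count: 2)
  'run' -> no (count: 2)
  'pretest' -> no (count: 2)
  'unlike' -> no (count: 2)
Total with prefix 'dis': 2

2


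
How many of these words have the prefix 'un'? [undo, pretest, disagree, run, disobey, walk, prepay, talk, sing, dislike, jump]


Checking each word for prefix 'un':
  'undo' -> YES, starts with 'un' (count: 1)
  'pretest' -> no (count: 1)
  'disagree' -> no (count: 1)
  'run' -> no (count: 1)
  'disobey' -> no (count: 1)
  'walk' -> no (count: 1)
  'prepay' -> no (count: 1)
  'talk' -> no (count: 1)
  'sing' -> no (count: 1)
  'dislike' -> no (count: 1)
  'jump' -> no (count: 1)
Total with prefix 'un': 1

1


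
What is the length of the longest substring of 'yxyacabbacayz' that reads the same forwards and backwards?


Scanning 'yxyacabbacayz' for palindromic substrings.
Substring at positions 2-11: 'yacabbacay'.
Check: reverse('yacabbacay') = 'yacabbacay' -> palindrome confirmed.
Neighbouring characters ('x' / 'z') break symmetry, so it cannot extend further.
No longer palindromic substring exists; longest length = 10

10


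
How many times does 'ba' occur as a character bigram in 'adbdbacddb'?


Scanning 'adbdbacddb' for bigram 'ba':
  Position 0: 'ad' -> no
  Position 1: 'db' -> no
  Position 2: 'bd' -> no
  Position 3: 'db' -> no
  Position 4: 'ba' -> MATCH
  Position 5: 'ac' -> no
  Position 6: 'cd' -> no
  Position 7: 'dd' -> no
  Position 8: 'db' -> no
Total matches: 1

1


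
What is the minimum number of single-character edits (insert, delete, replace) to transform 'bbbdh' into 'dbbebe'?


Building DP table for s1='bbbdh' (len 5) and s2='dbbebe' (len 6):
       d  b  b  e  b  e
    0  1  2  3  4  5  6
  b 1  1  1  2  3  4  5
  b 2  2  1  1  2  3  4
  b 3  3  2  1  2  2  3
  d 4  3  3  2  2  3  3
  h 5  4  4  3  3  3  4
Edit distance = dp[5][6] = 4

4


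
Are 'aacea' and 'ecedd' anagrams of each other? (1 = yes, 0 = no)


Sort characters of 'aacea': 'aaace'
Sort characters of 'ecedd': 'cddee'
Sorted forms differ -> they are NOT anagrams
Result: 0

0


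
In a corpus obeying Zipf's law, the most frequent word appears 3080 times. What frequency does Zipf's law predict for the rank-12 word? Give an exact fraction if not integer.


Zipf's law: freq(rank) = f1 / rank
f1 = 3080, rank = 12
freq = 3080 / 12
GCD(3080, 12) = 4
Simplified: 770/3

770/3


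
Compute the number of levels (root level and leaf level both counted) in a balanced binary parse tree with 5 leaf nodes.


In a balanced binary tree with n leaves the deepest leaf is ceil(log2(n)) edges below the root,
so counting node levels inclusive of root and leaves gives ceil(log2(n)) + 1 levels.
log2(5) = 2.3219
ceil(2.3219) = 3
levels = 3 + 1 = 4

4


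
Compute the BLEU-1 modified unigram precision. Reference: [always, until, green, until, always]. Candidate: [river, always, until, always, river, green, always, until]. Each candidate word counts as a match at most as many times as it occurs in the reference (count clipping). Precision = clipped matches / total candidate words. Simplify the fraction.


Reference word counts: {'always': 2, 'green': 1, 'until': 2}
Checking each candidate word (with clipping):
  'river' -> not in reference -> no match (matches: 0)
  'always' -> in reference (ref count 2, used 1/2) -> match (matches: 1)
  'until' -> in reference (ref count 2, used 1/2) -> match (matches: 2)
  'always' -> in reference (ref count 2, used 2/2) -> match (matches: 3)
  'river' -> not in reference -> no match (matches: 3)
  'green' -> in reference (ref count 1, used 1/1) -> match (matches: 4)
  'always' -> ref count 2 already used up (2/2) -> clipped, no match (matches: 4)
  'until' -> in reference (ref count 2, used 2/2) -> match (matches: 5)
Clipped matches: 5, Candidate length: 8
Precision = 5/8

5/8


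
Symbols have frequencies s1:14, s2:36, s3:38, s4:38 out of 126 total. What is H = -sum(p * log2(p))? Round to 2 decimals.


Computing entropy H = -sum(p_i * log2(p_i)):
  s1: p = 14/126 = 0.1111, -p*log2(p) = 0.3522
  s2: p = 36/126 = 0.2857, -p*log2(p) = 0.5164
  s3: p = 38/126 = 0.3016, -p*log2(p) = 0.5216
  s4: p = 38/126 = 0.3016, -p*log2(p) = 0.5216
H = sum of terms = 1.9118
Rounded to 2 decimals: 1.91

1.91


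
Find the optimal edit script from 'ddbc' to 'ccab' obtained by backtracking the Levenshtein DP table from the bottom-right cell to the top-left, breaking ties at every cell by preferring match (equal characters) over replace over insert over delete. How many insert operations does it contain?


Edit distance = 4. Backtracking from cell (4, 4) with preference match > replace > insert > delete,
then listing the resulting alignment 'ddbc' -> 'ccab' left to right:
  Step 1: replace d->c
  Step 2: replace d->c
  Step 3: replace b->a
  Step 4: replace c->b
Total insertions: 0

0


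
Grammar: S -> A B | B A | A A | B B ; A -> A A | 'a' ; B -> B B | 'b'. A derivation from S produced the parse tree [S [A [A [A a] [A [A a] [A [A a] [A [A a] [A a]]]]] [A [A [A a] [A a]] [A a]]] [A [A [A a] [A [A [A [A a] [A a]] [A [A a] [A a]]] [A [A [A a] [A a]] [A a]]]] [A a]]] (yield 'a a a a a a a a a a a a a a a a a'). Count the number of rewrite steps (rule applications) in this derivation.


Every bracketed nonterminal node [X ...] in the tree is produced by exactly one rule application.
Reading the tree off as a leftmost derivation:
  Step 1: S  =>  A A   (applied S -> A A)
  Step 2: A A  =>  A A A   (applied A -> A A)
  Step 3: A A A  =>  A A A A   (applied A -> A A)
  Step 4: A A A A  =>  a A A A   (applied A -> a)
  Step 5: a A A A  =>  a A A A A   (applied A -> A A)
  Step 6: a A A A A  =>  a a A A A   (applied A -> a)
  Step 7: a a A A A  =>  a a A A A A   (applied A -> A A)
  Step 8: a a A A A A  =>  a a a A A A   (applied A -> a)
  Step 9: a a a A A A  =>  a a a A A A A   (applied A -> A A)
  Step 10: a a a A A A A  =>  a a a a A A A   (applied A -> a)
  Step 11: a a a a A A A  =>  a a a a a A A   (applied A -> a)
  Step 12: a a a a a A A  =>  a a a a a A A A   (applied A -> A A)
  Step 13: a a a a a A A A  =>  a a a a a A A A A   (applied A -> A A)
  Step 14: a a a a a A A A A  =>  a a a a a a A A A   (applied A -> a)
  Step 15: a a a a a a A A A  =>  a a a a a a a A A   (applied A -> a)
  Step 16: a a a a a a a A A  =>  a a a a a a a a A   (applied A -> a)
  Step 17: a a a a a a a a A  =>  a a a a a a a a A A   (applied A -> A A)
  Step 18: a a a a a a a a A A  =>  a a a a a a a a A A A   (applied A -> A A)
  Step 19: a a a a a a a a A A A  =>  a a a a a a a a a A A   (applied A -> a)
  Step 20: a a a a a a a a a A A  =>  a a a a a a a a a A A A   (applied A -> A A)
  Step 21: a a a a a a a a a A A A  =>  a a a a a a a a a A A A A   (applied A -> A A)
  Step 22: a a a a a a a a a A A A A  =>  a a a a a a a a a A A A A A   (applied A -> A A)
  Step 23: a a a a a a a a a A A A A A  =>  a a a a a a a a a a A A A A   (applied A -> a)
  Step 24: a a a a a a a a a a A A A A  =>  a a a a a a a a a a a A A A   (applied A -> a)
  Step 25: a a a a a a a a a a a A A A  =>  a a a a a a a a a a a A A A A   (applied A -> A A)
  Step 26: a a a a a a a a a a a A A A A  =>  a a a a a a a a a a a a A A A   (applied A -> a)
  Step 27: a a a a a a a a a a a a A A A  =>  a a a a a a a a a a a a a A A   (applied A -> a)
  Step 28: a a a a a a a a a a a a a A A  =>  a a a a a a a a a a a a a A A A   (applied A -> A A)
  Step 29: a a a a a a a a a a a a a A A A  =>  a a a a a a a a a a a a a A A A A   (applied A -> A A)
  Step 30: a a a a a a a a a a a a a A A A A  =>  a a a a a a a a a a a a a a A A A   (applied A -> a)
  Step 31: a a a a a a a a a a a a a a A A A  =>  a a a a a a a a a a a a a a a A A   (applied A -> a)
  Step 32: a a a a a a a a a a a a a a a A A  =>  a a a a a a a a a a a a a a a a A   (applied A -> a)
  Step 33: a a a a a a a a a a a a a a a a A  =>  a a a a a a a a a a a a a a a a a   (applied A -> a)
Final yield: a a a a a a a a a a a a a a a a a
Total rewrite steps: 33

33


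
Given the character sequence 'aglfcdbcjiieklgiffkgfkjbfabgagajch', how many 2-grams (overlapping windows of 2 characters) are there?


String 'aglfcdbcjiieklgiffkgfkjbfabgagajch' has length L = 34.
Number of overlapping n-grams = L - n + 1
Substituting: 34 - 2 + 1 = 33

33


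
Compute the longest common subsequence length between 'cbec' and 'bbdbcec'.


DP table for LCS of 'cbec' and 'bbdbcec':
       b  b  d  b  c  e  c
    0  0  0  0  0  0  0  0
  c 0  0  0  0  0  1  1  1
  b 0  1  1  1  1  1  1  1
  e 0  1  1  1  1  1  2  2
  c 0  1  1  1  1  2  2  3
LCS: 'cec'
LCS length = 3

3


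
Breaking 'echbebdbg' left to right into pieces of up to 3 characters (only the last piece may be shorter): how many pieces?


'echbebdbg' has 9 characters.
Chunking with max size 3:
  Chunk 1: 'ech' (positions 0-2)
  Chunk 2: 'beb' (positions 3-5)
  Chunk 3: 'dbg' (positions 6-8)
Total chunks: ceil(9 / 3) = 3

3


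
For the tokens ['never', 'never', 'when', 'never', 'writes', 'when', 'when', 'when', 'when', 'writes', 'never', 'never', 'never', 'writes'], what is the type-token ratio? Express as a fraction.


Tokens: 14
Unique types: ('never', 'when', 'writes') = 3
TTR = 3/14
Already in lowest terms.

3/14


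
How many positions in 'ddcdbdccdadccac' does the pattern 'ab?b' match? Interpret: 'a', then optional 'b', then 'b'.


Pattern: ab?b means 'a', then optional 'b', then 'b'.
Scanning 'ddcdbdccdadccac' position-by-position:
  Pos 0: window 'ddc' -> no
  Pos 1: window 'dcd' -> no
  Pos 2: window 'cdb' -> no
  Pos 3: window 'dbd' -> no
  Pos 4: window 'bdc' -> no
  Pos 5: window 'dcc' -> no
  Pos 6: window 'ccd' -> no
  Pos 7: window 'cda' -> no
  Pos 8: window 'dad' -> no
  Pos 9: window 'adc' -> no
  Pos 10: window 'dcc' -> no
  Pos 11: window 'cca' -> no
  Pos 12: window 'cac' -> no
  Pos 13: window 'ac' -> no
  Pos 14: window 'c' -> no
Total matches: 0

0


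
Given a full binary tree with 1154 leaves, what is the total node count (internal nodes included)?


Leaf nodes (terminals): 1154
Internal nodes = n - 1 = 1154 - 1 = 1153
Total = leaves + internal = 1154 + 1153 = 2307

2307


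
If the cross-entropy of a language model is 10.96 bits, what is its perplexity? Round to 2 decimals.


Perplexity formula: PP = 2^H
H = 10.96
PP = 2^10.96
Decompose: 2^10.96 = 2^10 * 2^0.96
2^10 = 1024, 2^0.96 ~ 1.9453099
PP ~ 1024 * 1.9453099 = 1991.9973376
Rounded to 2 decimals: 1992.00

1992.00


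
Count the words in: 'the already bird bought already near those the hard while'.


Counting words by splitting on spaces:
  Word 1: 'the'
  Word 2: 'already'
  Word 3: 'bird'
  Word 4: 'bought'
  Word 5: 'already'
  Word 6: 'near'
  Word 7: 'those'
  Word 8: 'the'
  Word 9: 'hard'
  Word 10: 'while'
Total words: 10

10


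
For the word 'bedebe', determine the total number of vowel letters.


Scanning each character of 'bedebe':
  Position 1: 'b' -> consonant (running count: 0)
  Position 2: 'e' -> vowel (running count: 1)
  Position 3: 'd' -> consonant (running count: 1)
  Position 4: 'e' -> vowel (running count: 2)
  Position 5: 'b' -> consonant (running count: 2)
  Position 6: 'e' -> vowel (running count: 3)
Total vowels: 3

3


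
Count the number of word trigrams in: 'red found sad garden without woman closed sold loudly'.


Word trigrams from [9] words:
  Trigram 1: (red found sad)
  Trigram 2: (found sad garden)
  Trigram 3: (sad garden without)
  Trigram 4: (garden without woman)
  Trigram 5: (without woman closed)
  Trigram 6: (woman closed sold)
  Trigram 7: (closed sold loudly)
Total word trigrams: 9 - 2 = 7

7


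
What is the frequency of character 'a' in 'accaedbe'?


Scanning 'accaedbe' for 'a':
  Position 0: 'a' -> MATCH (count: 1)
  Position 3: 'a' -> MATCH (count: 2)
Total occurrences of 'a': 2

2


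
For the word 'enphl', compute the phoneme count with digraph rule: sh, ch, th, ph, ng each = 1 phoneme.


Parsing 'enphl' greedily, digraphs first:
  'e' -> vowel phoneme (phonemes so far: 1)
  'n' -> consonant phoneme (phonemes so far: 2)
  'ph' -> digraph (1 consonant phoneme) (phonemes so far: 3)
  'l' -> consonant phoneme (phonemes so far: 4)
Total phonemes: 4

4


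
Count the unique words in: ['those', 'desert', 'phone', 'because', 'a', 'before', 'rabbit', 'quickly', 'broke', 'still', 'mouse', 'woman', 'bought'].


Listing all tokens and tracking unique types:
  Token 1: 'those' -> NEW (unique so far: 1)
  Token 2: 'desert' -> NEW (unique so far: 2)
  Token 3: 'phone' -> NEW (unique so far: 3)
  Token 4: 'because' -> NEW (unique so far: 4)
  Token 5: 'a' -> NEW (unique so far: 5)
  Token 6: 'before' -> NEW (unique so far: 6)
  Token 7: 'rabbit' -> NEW (unique so far: 7)
  Token 8: 'quickly' -> NEW (unique so far: 8)
  Token 9: 'broke' -> NEW (unique so far: 9)
  Token 10: 'still' -> NEW (unique so far: 10)
  Token 11: 'mouse' -> NEW (unique so far: 11)
  Token 12: 'woman' -> NEW (unique so far: 12)
  Token 13: 'bought' -> NEW (unique so far: 13)
Unique types: ('a', 'because', 'before', 'bought', 'broke', 'desert', 'mouse', 'phone', 'quickly', 'rabbit', 'still', 'those', 'woman')
Vocabulary size: 13

13


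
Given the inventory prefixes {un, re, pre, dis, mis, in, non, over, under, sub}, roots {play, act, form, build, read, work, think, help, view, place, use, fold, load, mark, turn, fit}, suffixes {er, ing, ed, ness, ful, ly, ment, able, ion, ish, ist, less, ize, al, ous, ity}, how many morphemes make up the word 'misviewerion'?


Segmenting 'misviewerion' against the inventory:
  'mis' -> prefix (morpheme 1)
  'view' -> root (morpheme 2)
  'er' -> suffix (morpheme 3)
  'ion' -> suffix (morpheme 4)
Total morphemes: 4

4


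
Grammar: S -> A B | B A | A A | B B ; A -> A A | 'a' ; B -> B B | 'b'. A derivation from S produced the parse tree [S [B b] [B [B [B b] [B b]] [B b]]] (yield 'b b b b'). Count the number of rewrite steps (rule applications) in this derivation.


Every bracketed nonterminal node [X ...] in the tree is produced by exactly one rule application.
Reading the tree off as a leftmost derivation:
  Step 1: S  =>  B B   (applied S -> B B)
  Step 2: B B  =>  b B   (applied B -> b)
  Step 3: b B  =>  b B B   (applied B -> B B)
  Step 4: b B B  =>  b B B B   (applied B -> B B)
  Step 5: b B B B  =>  b b B B   (applied B -> b)
  Step 6: b b B B  =>  b b b B   (applied B -> b)
  Step 7: b b b B  =>  b b b b   (applied B -> b)
Final yield: b b b b
Total rewrite steps: 7

7


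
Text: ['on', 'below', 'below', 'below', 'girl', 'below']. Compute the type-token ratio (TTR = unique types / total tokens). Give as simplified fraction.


Tokens: 6
Unique types: ('below', 'girl', 'on') = 3
TTR = 3/6
Simplify: divide both by 3 -> 1/2
TTR = 1/2

1/2


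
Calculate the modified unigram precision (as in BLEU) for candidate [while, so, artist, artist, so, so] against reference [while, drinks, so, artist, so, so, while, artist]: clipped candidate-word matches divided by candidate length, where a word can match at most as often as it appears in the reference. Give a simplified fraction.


Reference word counts: {'artist': 2, 'drinks': 1, 'so': 3, 'while': 2}
Checking each candidate word (with clipping):
  'while' -> in reference (ref count 2, used 1/2) -> match (matches: 1)
  'so' -> in reference (ref count 3, used 1/3) -> match (matches: 2)
  'artist' -> in reference (ref count 2, used 1/2) -> match (matches: 3)
  'artist' -> in reference (ref count 2, used 2/2) -> match (matches: 4)
  'so' -> in reference (ref count 3, used 2/3) -> match (matches: 5)
  'so' -> in reference (ref count 3, used 3/3) -> match (matches: 6)
Clipped matches: 6, Candidate length: 6
Precision = 6/6 = 1

1


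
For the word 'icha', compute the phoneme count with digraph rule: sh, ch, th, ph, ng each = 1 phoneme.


Parsing 'icha' greedily, digraphs first:
  'i' -> vowel phoneme (phonemes so far: 1)
  'ch' -> digraph (1 consonant phoneme) (phonemes so far: 2)
  'a' -> vowel phoneme (phonemes so far: 3)
Total phonemes: 3

3


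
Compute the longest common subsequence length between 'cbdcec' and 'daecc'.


DP table for LCS of 'cbdcec' and 'daecc':
       d  a  e  c  c
    0  0  0  0  0  0
  c 0  0  0  0  1  1
  b 0  0  0  0  1  1
  d 0  1  1  1  1  1
  c 0  1  1  1  2  2
  e 0  1  1  2  2  2
  c 0  1  1  2  3  3
LCS: 'dcc'
LCS length = 3

3


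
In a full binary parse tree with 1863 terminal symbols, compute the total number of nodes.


Leaf nodes (terminals): 1863
Internal nodes = n - 1 = 1863 - 1 = 1862
Total = leaves + internal = 1863 + 1862 = 3725

3725


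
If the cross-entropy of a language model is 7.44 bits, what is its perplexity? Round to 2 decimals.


Perplexity formula: PP = 2^H
H = 7.44
PP = 2^7.44
Decompose: 2^7.44 = 2^7 * 2^0.44
2^7 = 128, 2^0.44 ~ 1.3566043
PP ~ 128 * 1.3566043 = 173.6453504
Rounded to 2 decimals: 173.65

173.65


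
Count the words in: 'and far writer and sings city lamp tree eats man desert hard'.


Counting words by splitting on spaces:
  Word 1: 'and'
  Word 2: 'far'
  Word 3: 'writer'
  Word 4: 'and'
  Word 5: 'sings'
  Word 6: 'city'
  Word 7: 'lamp'
  Word 8: 'tree'
  Word 9: 'eats'
  Word 10: 'man'
  Word 11: 'desert'
  Word 12: 'hard'
Total words: 12

12


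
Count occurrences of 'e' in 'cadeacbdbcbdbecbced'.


Scanning 'cadeacbdbcbdbecbced' for 'e':
  Position 3: 'e' -> MATCH (count: 1)
  Position 13: 'e' -> MATCH (count: 2)
  Position 17: 'e' -> MATCH (count: 3)
Total occurrences of 'e': 3

3


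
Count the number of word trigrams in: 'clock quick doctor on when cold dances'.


Word trigrams from [7] words:
  Trigram 1: (clock quick doctor)
  Trigram 2: (quick doctor on)
  Trigram 3: (doctor on when)
  Trigram 4: (on when cold)
  Trigram 5: (when cold dances)
Total word trigrams: 7 - 2 = 5

5


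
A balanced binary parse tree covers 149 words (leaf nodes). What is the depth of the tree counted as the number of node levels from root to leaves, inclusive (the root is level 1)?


In a balanced binary tree with n leaves the deepest leaf is ceil(log2(n)) edges below the root,
so counting node levels inclusive of root and leaves gives ceil(log2(n)) + 1 levels.
log2(149) = 7.2192
ceil(7.2192) = 8
levels = 8 + 1 = 9

9


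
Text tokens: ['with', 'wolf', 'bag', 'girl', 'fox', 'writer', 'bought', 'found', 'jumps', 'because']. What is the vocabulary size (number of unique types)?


Listing all tokens and tracking unique types:
  Token 1: 'with' -> NEW (unique so far: 1)
  Token 2: 'wolf' -> NEW (unique so far: 2)
  Token 3: 'bag' -> NEW (unique so far: 3)
  Token 4: 'girl' -> NEW (unique so far: 4)
  Token 5: 'fox' -> NEW (unique so far: 5)
  Token 6: 'writer' -> NEW (unique so far: 6)
  Token 7: 'bought' -> NEW (unique so far: 7)
  Token 8: 'found' -> NEW (unique so far: 8)
  Token 9: 'jumps' -> NEW (unique so far: 9)
  Token 10: 'because' -> NEW (unique so far: 10)
Unique types: ('bag', 'because', 'bought', 'found', 'fox', 'girl', 'jumps', 'with', 'wolf', 'writer')
Vocabulary size: 10

10


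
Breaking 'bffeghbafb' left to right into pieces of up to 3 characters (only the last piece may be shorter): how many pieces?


'bffeghbafb' has 10 characters.
Chunking with max size 3:
  Chunk 1: 'bff' (positions 0-2)
  Chunk 2: 'egh' (positions 3-5)
  Chunk 3: 'baf' (positions 6-8)
  Chunk 4: 'b' (positions 9-9)
Total chunks: ceil(10 / 3) = 4

4


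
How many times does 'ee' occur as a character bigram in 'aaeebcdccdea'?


Scanning 'aaeebcdccdea' for bigram 'ee':
  Position 0: 'aa' -> no
  Position 1: 'ae' -> no
  Position 2: 'ee' -> MATCH
  Position 3: 'eb' -> no
  Position 4: 'bc' -> no
  Position 5: 'cd' -> no
  Position 6: 'dc' -> no
  Position 7: 'cc' -> no
  Position 8: 'cd' -> no
  Position 9: 'de' -> no
  Position 10: 'ea' -> no
Total matches: 1

1


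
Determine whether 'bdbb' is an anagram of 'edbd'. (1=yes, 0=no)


Sort characters of 'bdbb': 'bbbd'
Sort characters of 'edbd': 'bdde'
Sorted forms differ -> they are NOT anagrams
Result: 0

0


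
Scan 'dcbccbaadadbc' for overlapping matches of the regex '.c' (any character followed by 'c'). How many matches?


Pattern: .c means any character followed by 'c'.
Scanning 'dcbccbaadadbc' position-by-position:
  Pos 0: window 'dc' -> MATCH
  Pos 1: window 'cb' -> no
  Pos 2: window 'bc' -> MATCH
  Pos 3: window 'cc' -> MATCH
  Pos 4: window 'cb' -> no
  Pos 5: window 'ba' -> no
  Pos 6: window 'aa' -> no
  Pos 7: window 'ad' -> no
  Pos 8: window 'da' -> no
  Pos 9: window 'ad' -> no
  Pos 10: window 'db' -> no
  Pos 11: window 'bc' -> MATCH
  Pos 12: window 'c' -> no
Total matches: 4

4


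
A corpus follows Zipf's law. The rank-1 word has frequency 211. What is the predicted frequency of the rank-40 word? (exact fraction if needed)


Zipf's law: freq(rank) = f1 / rank
f1 = 211, rank = 40
freq = 211 / 40
GCD(211, 40) = 1
Simplified: 211/40

211/40


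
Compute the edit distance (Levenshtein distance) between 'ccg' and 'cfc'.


Building DP table for s1='ccg' (len 3) and s2='cfc' (len 3):
       c  f  c
    0  1  2  3
  c 1  0  1  2
  c 2  1  1  1
  g 3  2  2  2
Edit distance = dp[3][3] = 2

2


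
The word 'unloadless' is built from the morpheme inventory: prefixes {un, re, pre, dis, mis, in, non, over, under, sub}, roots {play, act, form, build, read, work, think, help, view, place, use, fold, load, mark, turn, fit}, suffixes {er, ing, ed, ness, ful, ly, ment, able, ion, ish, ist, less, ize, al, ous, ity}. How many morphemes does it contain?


Segmenting 'unloadless' against the inventory:
  'un' -> prefix (morpheme 1)
  'load' -> root (morpheme 2)
  'less' -> suffix (morpheme 3)
Total morphemes: 3

3


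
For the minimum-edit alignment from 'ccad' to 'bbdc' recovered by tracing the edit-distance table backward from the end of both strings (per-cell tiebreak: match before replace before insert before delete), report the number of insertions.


Edit distance = 4. Backtracking from cell (4, 4) with preference match > replace > insert > delete,
then listing the resulting alignment 'ccad' -> 'bbdc' left to right:
  Step 1: replace c->b
  Step 2: replace c->b
  Step 3: replace a->d
  Step 4: replace d->c
Total insertions: 0

0


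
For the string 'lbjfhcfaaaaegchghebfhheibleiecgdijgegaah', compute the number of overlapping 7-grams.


String 'lbjfhcfaaaaegchghebfhheibleiecgdijgegaah' has length L = 40.
Number of overlapping n-grams = L - n + 1
Substituting: 40 - 7 + 1 = 34

34


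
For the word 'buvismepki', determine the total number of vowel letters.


Scanning each character of 'buvismepki':
  Position 1: 'b' -> consonant (running count: 0)
  Position 2: 'u' -> vowel (running count: 1)
  Position 3: 'v' -> consonant (running count: 1)
  Position 4: 'i' -> vowel (running count: 2)
  Position 5: 's' -> consonant (running count: 2)
  Position 6: 'm' -> consonant (running count: 2)
  Position 7: 'e' -> vowel (running count: 3)
  Position 8: 'p' -> consonant (running count: 3)
  Position 9: 'k' -> consonant (running count: 3)
  Position 10: 'i' -> vowel (running count: 4)
Total vowels: 4

4


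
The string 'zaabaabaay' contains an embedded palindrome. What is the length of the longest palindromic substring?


Scanning 'zaabaabaay' for palindromic substrings.
Substring at positions 1-8: 'aabaabaa'.
Check: reverse('aabaabaa') = 'aabaabaa' -> palindrome confirmed.
Neighbouring characters ('z' / 'y') break symmetry, so it cannot extend further.
No longer palindromic substring exists; longest length = 8

8


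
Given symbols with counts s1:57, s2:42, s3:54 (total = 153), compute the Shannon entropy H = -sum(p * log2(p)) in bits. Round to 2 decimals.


Computing entropy H = -sum(p_i * log2(p_i)):
  s1: p = 57/153 = 0.3725, -p*log2(p) = 0.5307
  s2: p = 42/153 = 0.2745, -p*log2(p) = 0.5120
  s3: p = 54/153 = 0.3529, -p*log2(p) = 0.5303
H = sum of terms = 1.5730
Rounded to 2 decimals: 1.57

1.57


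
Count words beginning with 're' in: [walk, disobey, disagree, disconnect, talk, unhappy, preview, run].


Checking each word for prefix 're':
  'walk' -> no (count: 0)
  'disobey' -> no (count: 0)
  'disagree' -> no (count: 0)
  'disconnect' -> no (count: 0)
  'talk' -> no (count: 0)
  'unhappy' -> no (count: 0)
  'preview' -> no (count: 0)
  'run' -> no (count: 0)
Total with prefix 're': 0

0


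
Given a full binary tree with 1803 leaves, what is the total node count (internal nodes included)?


Leaf nodes (terminals): 1803
Internal nodes = n - 1 = 1803 - 1 = 1802
Total = leaves + internal = 1803 + 1802 = 3605

3605


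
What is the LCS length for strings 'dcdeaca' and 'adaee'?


DP table for LCS of 'dcdeaca' and 'adaee':
       a  d  a  e  e
    0  0  0  0  0  0
  d 0  0  1  1  1  1
  c 0  0  1  1  1  1
  d 0  0  1  1  1  1
  e 0  0  1  1  2  2
  a 0  1  1  2  2  2
  c 0  1  1  2  2  2
  a 0  1  1  2  2  2
LCS: 'de'
LCS length = 2

2
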